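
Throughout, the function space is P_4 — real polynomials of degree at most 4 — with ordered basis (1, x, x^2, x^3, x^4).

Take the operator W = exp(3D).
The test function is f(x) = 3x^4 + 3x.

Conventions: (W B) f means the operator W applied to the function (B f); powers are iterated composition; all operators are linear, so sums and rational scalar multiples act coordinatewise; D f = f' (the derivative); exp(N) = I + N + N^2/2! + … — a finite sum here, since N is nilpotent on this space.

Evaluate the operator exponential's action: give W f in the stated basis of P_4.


the result is g(x) = 3x^4 + 36x^3 + 162x^2 + 327x + 252

order-1 term: 36x^3 + 9
order-2 term: 162x^2
order-3 term: 324x
order-4 term: 243
the series for exp(3D) f terminates at order 4
exp(3D) f = 3x^4 + 36x^3 + 162x^2 + 327x + 252


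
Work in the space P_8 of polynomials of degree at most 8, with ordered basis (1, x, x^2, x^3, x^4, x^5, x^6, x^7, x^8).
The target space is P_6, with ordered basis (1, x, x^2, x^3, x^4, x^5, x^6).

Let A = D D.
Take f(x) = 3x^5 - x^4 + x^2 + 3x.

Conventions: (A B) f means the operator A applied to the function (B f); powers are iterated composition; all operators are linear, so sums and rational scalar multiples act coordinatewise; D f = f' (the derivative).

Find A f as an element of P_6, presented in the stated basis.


D f = 15x^4 - 4x^3 + 2x + 3
D D f = 60x^3 - 12x^2 + 2

the result is g(x) = 60x^3 - 12x^2 + 2


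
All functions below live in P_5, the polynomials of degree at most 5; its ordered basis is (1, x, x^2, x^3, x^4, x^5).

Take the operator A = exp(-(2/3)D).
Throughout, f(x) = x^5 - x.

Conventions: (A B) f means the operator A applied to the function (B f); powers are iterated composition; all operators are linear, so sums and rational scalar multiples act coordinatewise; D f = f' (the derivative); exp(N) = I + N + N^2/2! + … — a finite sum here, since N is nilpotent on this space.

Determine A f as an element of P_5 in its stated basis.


g(x) = x^5 - (10/3)x^4 + (40/9)x^3 - (80/27)x^2 - (1/81)x + 130/243

order-1 term: -(10/3)x^4 + 2/3
order-2 term: (40/9)x^3
order-3 term: -(80/27)x^2
order-4 term: (80/81)x
order-5 term: -32/243
the series for exp(-(2/3)D) f terminates at order 5
exp(-(2/3)D) f = x^5 - (10/3)x^4 + (40/9)x^3 - (80/27)x^2 - (1/81)x + 130/243


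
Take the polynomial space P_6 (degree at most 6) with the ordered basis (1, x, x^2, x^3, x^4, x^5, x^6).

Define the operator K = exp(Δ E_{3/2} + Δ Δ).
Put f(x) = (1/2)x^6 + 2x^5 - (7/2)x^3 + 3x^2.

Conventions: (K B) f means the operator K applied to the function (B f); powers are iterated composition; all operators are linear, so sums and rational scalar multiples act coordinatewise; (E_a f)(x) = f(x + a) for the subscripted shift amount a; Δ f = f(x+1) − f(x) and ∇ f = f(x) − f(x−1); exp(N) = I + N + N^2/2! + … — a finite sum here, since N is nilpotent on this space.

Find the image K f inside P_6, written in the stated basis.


order-1 term: 3x^5 + 55x^4 + (605/2)x^3 + (1429/2)x^2 + (12531/16)x + 2733/8
order-2 term: (15/2)x^4 + 200x^3 + (3435/2)x^2 + (11609/2)x + 13591/2
order-3 term: 10x^3 + 290x^2 + (5055/2)x + 13413/2
order-4 term: (15/2)x^2 + 190x + 2225/2
order-5 term: 3x + 47
order-6 term: 1/2
the series for exp(Δ E_{3/2} + Δ Δ) f terminates at order 6
exp(Δ E_{3/2} + Δ Δ) f = (1/2)x^6 + 5x^5 + (125/2)x^4 + 509x^3 + (5465/2)x^2 + (148931/16)x + 120029/8

the image equals g(x) = (1/2)x^6 + 5x^5 + (125/2)x^4 + 509x^3 + (5465/2)x^2 + (148931/16)x + 120029/8


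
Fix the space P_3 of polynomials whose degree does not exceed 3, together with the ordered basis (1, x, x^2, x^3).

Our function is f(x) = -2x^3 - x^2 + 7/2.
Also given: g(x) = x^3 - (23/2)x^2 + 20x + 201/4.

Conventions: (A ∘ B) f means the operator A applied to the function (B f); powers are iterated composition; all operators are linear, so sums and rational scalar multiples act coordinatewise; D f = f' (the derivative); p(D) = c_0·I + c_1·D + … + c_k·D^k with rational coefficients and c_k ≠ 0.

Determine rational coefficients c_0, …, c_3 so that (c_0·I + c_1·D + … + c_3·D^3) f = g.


p(D) = -(1/2)·I + 2·D − 2·D^2 − 4·D^3, i.e. c_0 = -1/2, c_1 = 2, c_2 = -2, c_3 = -4

D^0 f = -2x^3 - x^2 + 7/2
D^1 f = -6x^2 - 2x
D^2 f = -12x - 2
D^3 f = -12
matching coefficients of g against c_0 f + c_1 Df + … from the top degree down determines the c_i
solution: c_0 = -1/2, c_1 = 2, c_2 = -2, c_3 = -4


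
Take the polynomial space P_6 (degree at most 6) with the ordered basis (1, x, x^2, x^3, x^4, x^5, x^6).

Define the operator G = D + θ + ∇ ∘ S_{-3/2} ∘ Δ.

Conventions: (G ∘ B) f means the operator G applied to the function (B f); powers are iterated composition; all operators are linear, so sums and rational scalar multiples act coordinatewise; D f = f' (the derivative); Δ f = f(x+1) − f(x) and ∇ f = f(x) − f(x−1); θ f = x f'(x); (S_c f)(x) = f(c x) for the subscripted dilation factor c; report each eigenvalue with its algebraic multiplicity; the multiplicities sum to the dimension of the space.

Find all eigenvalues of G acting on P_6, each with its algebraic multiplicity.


image of 1: 0
image of x: x + 1
image of x^2: 2x^2 + 2x - 3
image of x^3: 3x^3 + 3x^2 + (27/2)x - 45/4
image of x^4: 4x^4 + 4x^3 - (81/2)x^2 + (135/2)x - 33
image of x^5: 5x^5 + 5x^4 + (405/4)x^3 - (2025/8)x^2 + (495/2)x - 1425/16
image of x^6: 6x^6 + 6x^5 - (3645/16)x^4 + (6075/8)x^3 - (4455/4)x^2 + (12825/16)x - 927/4
the matrix is upper triangular; its diagonal is (0, 1, 2, 3, 4, 5, 6)
for a triangular matrix the eigenvalues are the diagonal entries, with algebraic multiplicity their repetition count

λ = 0 (multiplicity 1), λ = 1 (multiplicity 1), λ = 2 (multiplicity 1), λ = 3 (multiplicity 1), λ = 4 (multiplicity 1), λ = 5 (multiplicity 1), λ = 6 (multiplicity 1)


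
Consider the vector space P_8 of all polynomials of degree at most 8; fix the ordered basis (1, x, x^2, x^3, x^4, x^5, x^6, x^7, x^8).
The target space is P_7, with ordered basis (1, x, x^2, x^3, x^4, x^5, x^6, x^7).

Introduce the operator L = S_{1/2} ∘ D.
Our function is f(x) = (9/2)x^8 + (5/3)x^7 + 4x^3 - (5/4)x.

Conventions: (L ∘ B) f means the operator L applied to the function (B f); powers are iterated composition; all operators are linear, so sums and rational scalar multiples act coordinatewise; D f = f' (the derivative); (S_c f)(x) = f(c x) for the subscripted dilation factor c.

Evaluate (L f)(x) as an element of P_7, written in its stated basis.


D f = 36x^7 + (35/3)x^6 + 12x^2 - 5/4
S_{1/2} D f = (9/32)x^7 + (35/192)x^6 + 3x^2 - 5/4

g(x) = (9/32)x^7 + (35/192)x^6 + 3x^2 - 5/4


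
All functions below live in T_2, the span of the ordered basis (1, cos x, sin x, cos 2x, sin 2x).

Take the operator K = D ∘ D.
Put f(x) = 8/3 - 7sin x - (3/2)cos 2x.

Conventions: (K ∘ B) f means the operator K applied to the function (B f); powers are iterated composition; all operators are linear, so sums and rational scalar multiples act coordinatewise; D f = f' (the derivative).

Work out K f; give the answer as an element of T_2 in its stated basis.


D f = -7cos x + 3sin 2x
D D f = 7sin x + 6cos 2x

the image equals g(x) = 7sin x + 6cos 2x


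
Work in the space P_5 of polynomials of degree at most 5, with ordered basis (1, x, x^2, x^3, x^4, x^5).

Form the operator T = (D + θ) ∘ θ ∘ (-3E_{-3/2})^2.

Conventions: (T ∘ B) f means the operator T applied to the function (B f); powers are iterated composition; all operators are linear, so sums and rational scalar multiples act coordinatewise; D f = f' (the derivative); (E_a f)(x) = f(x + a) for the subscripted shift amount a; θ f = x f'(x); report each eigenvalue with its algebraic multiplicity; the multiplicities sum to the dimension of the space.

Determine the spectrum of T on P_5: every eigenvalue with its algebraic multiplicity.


image of 1: 0
image of x: 9x + 9
image of x^2: 36x^2 - 18x - 54
image of x^3: 81x^3 - 243x^2 - 81x + 243
image of x^4: 144x^4 - 828x^3 + 972x^2 + 972x - 972
image of x^5: 225x^5 - 1935x^4 + 5130x^3 - 2430x^2 - 6075x + 3645
the matrix is upper triangular; its diagonal is (0, 9, 36, 81, 144, 225)
for a triangular matrix the eigenvalues are the diagonal entries, with algebraic multiplicity their repetition count

λ = 0 (multiplicity 1), λ = 9 (multiplicity 1), λ = 36 (multiplicity 1), λ = 81 (multiplicity 1), λ = 144 (multiplicity 1), λ = 225 (multiplicity 1)


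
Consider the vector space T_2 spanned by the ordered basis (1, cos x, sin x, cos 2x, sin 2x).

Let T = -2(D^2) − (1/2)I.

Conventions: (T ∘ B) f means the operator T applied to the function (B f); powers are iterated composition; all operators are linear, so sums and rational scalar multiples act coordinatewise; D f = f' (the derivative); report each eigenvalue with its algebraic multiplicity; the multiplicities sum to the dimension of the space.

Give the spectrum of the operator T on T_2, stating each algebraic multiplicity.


λ = -1/2 (multiplicity 1), λ = 3/2 (multiplicity 2), λ = 15/2 (multiplicity 2)

image of 1: -1/2
image of cos x: (3/2)cos x
image of sin x: (3/2)sin x
image of cos 2x: (15/2)cos 2x
image of sin 2x: (15/2)sin 2x
the matrix is diagonal; its diagonal is (-1/2, 3/2, 3/2, 15/2, 15/2)
for a triangular matrix the eigenvalues are the diagonal entries, with algebraic multiplicity their repetition count


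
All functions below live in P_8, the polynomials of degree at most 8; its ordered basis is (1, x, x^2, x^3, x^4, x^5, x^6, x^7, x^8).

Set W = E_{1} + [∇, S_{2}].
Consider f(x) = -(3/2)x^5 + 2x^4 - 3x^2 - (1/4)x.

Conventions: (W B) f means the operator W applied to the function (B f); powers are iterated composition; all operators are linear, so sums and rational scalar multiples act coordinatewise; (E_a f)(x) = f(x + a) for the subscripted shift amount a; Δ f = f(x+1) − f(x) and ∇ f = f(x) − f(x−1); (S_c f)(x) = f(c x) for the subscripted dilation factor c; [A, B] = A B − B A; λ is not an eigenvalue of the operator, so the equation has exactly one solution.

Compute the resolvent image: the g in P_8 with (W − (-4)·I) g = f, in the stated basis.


the result is g(x) = -(3/10)x^5 + (11/2)x^4 - (267/5)x^3 + (1248/5)x^2 - (53447/100)x + 104097/250

write g with unknown coordinates in the stated basis and equate coefficients in (W − (-4)·I) g = f
solving from the highest basis element down gives g = -(3/10)x^5 + (11/2)x^4 - (267/5)x^3 + (1248/5)x^2 - (53447/100)x + 104097/250
check: W g = -(3/10)x^5 - 20x^4 + (1068/5)x^3 - (5007/5)x^2 + (213763/100)x - 208194/125
so W g − (-4)·g = -(3/2)x^5 + 2x^4 - 3x^2 - (1/4)x = f ✓


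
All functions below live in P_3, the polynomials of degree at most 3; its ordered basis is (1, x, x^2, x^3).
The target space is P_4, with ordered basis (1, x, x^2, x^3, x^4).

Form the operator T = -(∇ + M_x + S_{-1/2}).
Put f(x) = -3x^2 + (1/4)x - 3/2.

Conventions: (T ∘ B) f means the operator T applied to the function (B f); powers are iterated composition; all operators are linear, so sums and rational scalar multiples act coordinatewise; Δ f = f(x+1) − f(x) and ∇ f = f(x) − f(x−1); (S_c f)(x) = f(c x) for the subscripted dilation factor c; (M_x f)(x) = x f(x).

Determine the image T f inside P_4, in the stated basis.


∇ f = -6x + 13/4
M_x f = -3x^3 + (1/4)x^2 - (3/2)x
S_{-1/2} f = -(3/4)x^2 - (1/8)x - 3/2
(∇ + M_x + S_{-1/2}) f = -3x^3 - (1/2)x^2 - (61/8)x + 7/4
(-(∇ + M_x + S_{-1/2})) f = 3x^3 + (1/2)x^2 + (61/8)x - 7/4

the result is g(x) = 3x^3 + (1/2)x^2 + (61/8)x - 7/4


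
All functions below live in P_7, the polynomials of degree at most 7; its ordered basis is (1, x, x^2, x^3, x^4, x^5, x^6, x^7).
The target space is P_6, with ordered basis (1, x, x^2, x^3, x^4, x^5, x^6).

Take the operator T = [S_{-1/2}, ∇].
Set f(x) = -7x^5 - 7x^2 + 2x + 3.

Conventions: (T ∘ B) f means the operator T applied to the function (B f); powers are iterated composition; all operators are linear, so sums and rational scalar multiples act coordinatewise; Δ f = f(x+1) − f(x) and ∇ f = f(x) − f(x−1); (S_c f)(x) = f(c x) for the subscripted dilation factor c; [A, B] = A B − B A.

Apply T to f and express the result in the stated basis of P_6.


∇ f = -35x^4 + 70x^3 - 70x^2 + 21x + 2
S_{-1/2} ∇ f = -(35/16)x^4 - (35/4)x^3 - (35/2)x^2 - (21/2)x + 2
S_{-1/2} f = (7/32)x^5 - (7/4)x^2 - x + 3
∇ S_{-1/2} f = (35/32)x^4 - (35/16)x^3 + (35/16)x^2 - (147/32)x + 31/32
[S_{-1/2}, ∇] f = -(105/32)x^4 - (105/16)x^3 - (315/16)x^2 - (189/32)x + 33/32

g(x) = -(105/32)x^4 - (105/16)x^3 - (315/16)x^2 - (189/32)x + 33/32


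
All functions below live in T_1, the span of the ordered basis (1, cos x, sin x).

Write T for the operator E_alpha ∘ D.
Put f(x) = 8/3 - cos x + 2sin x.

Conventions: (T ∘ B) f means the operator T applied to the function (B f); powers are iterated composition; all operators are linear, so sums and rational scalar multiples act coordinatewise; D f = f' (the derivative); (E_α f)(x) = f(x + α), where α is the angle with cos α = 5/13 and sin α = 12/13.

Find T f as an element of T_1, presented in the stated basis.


D f = 2cos x + sin x
E_alpha D f = (22/13)cos x - (19/13)sin x

the result is g(x) = (22/13)cos x - (19/13)sin x


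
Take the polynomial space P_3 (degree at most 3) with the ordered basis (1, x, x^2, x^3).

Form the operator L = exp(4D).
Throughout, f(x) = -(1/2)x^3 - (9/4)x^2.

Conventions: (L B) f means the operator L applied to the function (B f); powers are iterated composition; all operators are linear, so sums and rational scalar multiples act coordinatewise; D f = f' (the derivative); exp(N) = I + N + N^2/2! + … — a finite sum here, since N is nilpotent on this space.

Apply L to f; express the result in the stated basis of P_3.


order-1 term: -6x^2 - 18x
order-2 term: -24x - 36
order-3 term: -32
the series for exp(4D) f terminates at order 3
exp(4D) f = -(1/2)x^3 - (33/4)x^2 - 42x - 68

the result is g(x) = -(1/2)x^3 - (33/4)x^2 - 42x - 68


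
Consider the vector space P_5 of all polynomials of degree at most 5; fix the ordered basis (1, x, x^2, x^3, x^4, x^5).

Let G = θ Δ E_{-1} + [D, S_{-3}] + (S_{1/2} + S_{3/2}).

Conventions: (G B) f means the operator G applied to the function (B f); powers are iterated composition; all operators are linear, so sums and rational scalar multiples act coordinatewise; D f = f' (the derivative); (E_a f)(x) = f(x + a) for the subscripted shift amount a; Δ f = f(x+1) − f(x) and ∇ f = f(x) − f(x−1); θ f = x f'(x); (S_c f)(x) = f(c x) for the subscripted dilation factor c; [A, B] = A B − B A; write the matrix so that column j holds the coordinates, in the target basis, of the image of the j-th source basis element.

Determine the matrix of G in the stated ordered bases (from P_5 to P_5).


image of 1: 2
image of x: 2x - 4
image of x^2: (5/2)x^2 + 26x
image of x^3: (7/2)x^3 - 102x^2 - 3x
image of x^4: (41/8)x^4 + 444x^3 - 12x^2 + 4x
image of x^5: (61/8)x^5 - 1600x^4 - 30x^3 + 20x^2 - 5x
each image's coordinates form column j of the matrix

the matrix is [[2, -4, 0, 0, 0, 0]; [0, 2, 26, -3, 4, -5]; [0, 0, 5/2, -102, -12, 20]; [0, 0, 0, 7/2, 444, -30]; [0, 0, 0, 0, 41/8, -1600]; [0, 0, 0, 0, 0, 61/8]] (rows listed top to bottom)


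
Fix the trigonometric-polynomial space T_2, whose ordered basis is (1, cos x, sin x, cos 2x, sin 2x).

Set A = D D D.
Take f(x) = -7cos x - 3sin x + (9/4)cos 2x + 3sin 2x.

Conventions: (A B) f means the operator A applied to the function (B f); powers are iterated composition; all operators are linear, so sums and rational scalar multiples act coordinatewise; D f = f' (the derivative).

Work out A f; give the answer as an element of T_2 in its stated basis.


the result is g(x) = 3cos x - 7sin x - 24cos 2x + 18sin 2x

D f = -3cos x + 7sin x + 6cos 2x - (9/2)sin 2x
D D f = 7cos x + 3sin x - 9cos 2x - 12sin 2x
D D D f = 3cos x - 7sin x - 24cos 2x + 18sin 2x


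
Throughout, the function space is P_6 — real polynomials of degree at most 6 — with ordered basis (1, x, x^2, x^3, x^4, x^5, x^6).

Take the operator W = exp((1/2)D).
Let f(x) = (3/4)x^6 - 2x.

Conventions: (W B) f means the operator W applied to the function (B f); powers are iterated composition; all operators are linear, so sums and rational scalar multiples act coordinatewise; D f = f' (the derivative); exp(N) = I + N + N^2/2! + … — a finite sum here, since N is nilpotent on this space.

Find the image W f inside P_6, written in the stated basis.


order-1 term: (9/4)x^5 - 1
order-2 term: (45/16)x^4
order-3 term: (15/8)x^3
order-4 term: (45/64)x^2
order-5 term: (9/64)x
order-6 term: 3/256
the series for exp((1/2)D) f terminates at order 6
exp((1/2)D) f = (3/4)x^6 + (9/4)x^5 + (45/16)x^4 + (15/8)x^3 + (45/64)x^2 - (119/64)x - 253/256

the result is g(x) = (3/4)x^6 + (9/4)x^5 + (45/16)x^4 + (15/8)x^3 + (45/64)x^2 - (119/64)x - 253/256


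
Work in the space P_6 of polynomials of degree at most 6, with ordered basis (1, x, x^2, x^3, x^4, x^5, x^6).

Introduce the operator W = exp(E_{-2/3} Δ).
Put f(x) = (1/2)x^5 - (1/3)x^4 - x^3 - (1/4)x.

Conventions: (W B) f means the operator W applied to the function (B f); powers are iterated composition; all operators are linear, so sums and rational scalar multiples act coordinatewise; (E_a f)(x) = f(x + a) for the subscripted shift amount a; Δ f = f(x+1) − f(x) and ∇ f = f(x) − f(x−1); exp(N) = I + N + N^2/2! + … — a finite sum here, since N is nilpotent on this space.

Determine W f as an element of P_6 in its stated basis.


order-1 term: (5/2)x^4 - 3x^3 - (2/3)x^2 + (5/54)x - 49/108
order-2 term: 5x^3 - 7x^2 + (5/2)x - 31/54
order-3 term: 5x^2 - (19/3)x + 13/6
order-4 term: (5/2)x - 2
order-5 term: 1/2
the series for exp(E_{-2/3} Δ) f terminates at order 5
exp(E_{-2/3} Δ) f = (1/2)x^5 + (13/6)x^4 + x^3 - (8/3)x^2 - (161/108)x - 13/36

the result is g(x) = (1/2)x^5 + (13/6)x^4 + x^3 - (8/3)x^2 - (161/108)x - 13/36


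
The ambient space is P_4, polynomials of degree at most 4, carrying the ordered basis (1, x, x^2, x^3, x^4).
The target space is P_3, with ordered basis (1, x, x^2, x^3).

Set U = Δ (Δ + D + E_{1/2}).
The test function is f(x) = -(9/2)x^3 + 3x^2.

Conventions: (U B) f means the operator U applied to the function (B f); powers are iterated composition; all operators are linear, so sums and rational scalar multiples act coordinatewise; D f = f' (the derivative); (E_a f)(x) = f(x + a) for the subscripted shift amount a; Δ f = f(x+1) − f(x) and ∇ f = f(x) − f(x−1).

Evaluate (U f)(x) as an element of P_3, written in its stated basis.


the result is g(x) = -(27/2)x^2 - 75x - 297/8

Δ f = -(27/2)x^2 - (15/2)x - 3/2
D f = -(27/2)x^2 + 6x
E_{1/2} f = -(9/2)x^3 - (15/4)x^2 - (3/8)x + 3/16
(Δ + D + E_{1/2}) f = -(9/2)x^3 - (123/4)x^2 - (15/8)x - 21/16
Δ (Δ + D + E_{1/2}) f = -(27/2)x^2 - 75x - 297/8


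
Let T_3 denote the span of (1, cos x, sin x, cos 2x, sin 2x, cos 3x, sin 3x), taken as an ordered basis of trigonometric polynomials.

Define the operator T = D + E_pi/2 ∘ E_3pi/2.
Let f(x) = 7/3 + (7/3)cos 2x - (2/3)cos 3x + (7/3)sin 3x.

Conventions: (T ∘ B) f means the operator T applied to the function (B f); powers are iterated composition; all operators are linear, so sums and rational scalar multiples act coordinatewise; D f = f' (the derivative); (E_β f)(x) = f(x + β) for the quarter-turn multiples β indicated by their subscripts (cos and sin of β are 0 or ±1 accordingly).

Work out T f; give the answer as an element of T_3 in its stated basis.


D f = -(14/3)sin 2x + 7cos 3x + 2sin 3x
E_3pi/2 f = 7/3 - (7/3)cos 2x + (7/3)cos 3x + (2/3)sin 3x
E_pi/2 E_3pi/2 f = 7/3 + (7/3)cos 2x - (2/3)cos 3x + (7/3)sin 3x
(D + E_pi/2 ∘ E_3pi/2) f = 7/3 + (7/3)cos 2x - (14/3)sin 2x + (19/3)cos 3x + (13/3)sin 3x

the image equals g(x) = 7/3 + (7/3)cos 2x - (14/3)sin 2x + (19/3)cos 3x + (13/3)sin 3x


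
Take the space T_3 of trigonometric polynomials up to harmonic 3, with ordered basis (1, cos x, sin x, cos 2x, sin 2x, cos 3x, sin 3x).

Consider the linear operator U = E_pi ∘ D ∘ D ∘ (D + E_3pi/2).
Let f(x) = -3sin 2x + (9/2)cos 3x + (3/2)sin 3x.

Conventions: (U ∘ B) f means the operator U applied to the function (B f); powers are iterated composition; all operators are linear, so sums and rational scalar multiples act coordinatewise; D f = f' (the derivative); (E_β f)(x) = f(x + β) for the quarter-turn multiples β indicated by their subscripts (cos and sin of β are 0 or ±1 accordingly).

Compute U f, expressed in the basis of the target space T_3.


D f = -6cos 2x + (9/2)cos 3x - (27/2)sin 3x
E_3pi/2 f = 3sin 2x + (3/2)cos 3x - (9/2)sin 3x
(D + E_3pi/2) f = -6cos 2x + 3sin 2x + 6cos 3x - 18sin 3x
D (D + E_3pi/2) f = 6cos 2x + 12sin 2x - 54cos 3x - 18sin 3x
D D (D + E_3pi/2) f = 24cos 2x - 12sin 2x - 54cos 3x + 162sin 3x
E_pi D D (D + E_3pi/2) f = 24cos 2x - 12sin 2x + 54cos 3x - 162sin 3x

the image equals g(x) = 24cos 2x - 12sin 2x + 54cos 3x - 162sin 3x


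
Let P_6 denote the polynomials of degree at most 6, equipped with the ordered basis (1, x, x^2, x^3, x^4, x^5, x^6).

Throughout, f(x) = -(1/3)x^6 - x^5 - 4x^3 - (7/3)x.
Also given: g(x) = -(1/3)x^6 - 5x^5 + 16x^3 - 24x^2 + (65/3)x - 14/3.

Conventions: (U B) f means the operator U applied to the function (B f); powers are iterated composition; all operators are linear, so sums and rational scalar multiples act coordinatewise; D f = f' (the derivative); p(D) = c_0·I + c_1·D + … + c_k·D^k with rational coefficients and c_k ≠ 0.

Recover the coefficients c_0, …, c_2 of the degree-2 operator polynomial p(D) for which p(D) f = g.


D^0 f = -(1/3)x^6 - x^5 - 4x^3 - (7/3)x
D^1 f = -2x^5 - 5x^4 - 12x^2 - 7/3
D^2 f = -10x^4 - 20x^3 - 24x
matching coefficients of g against c_0 f + c_1 Df + … from the top degree down determines the c_i
solution: c_0 = 1, c_1 = 2, c_2 = -1

p(D) = I + 2·D − D^2, i.e. c_0 = 1, c_1 = 2, c_2 = -1


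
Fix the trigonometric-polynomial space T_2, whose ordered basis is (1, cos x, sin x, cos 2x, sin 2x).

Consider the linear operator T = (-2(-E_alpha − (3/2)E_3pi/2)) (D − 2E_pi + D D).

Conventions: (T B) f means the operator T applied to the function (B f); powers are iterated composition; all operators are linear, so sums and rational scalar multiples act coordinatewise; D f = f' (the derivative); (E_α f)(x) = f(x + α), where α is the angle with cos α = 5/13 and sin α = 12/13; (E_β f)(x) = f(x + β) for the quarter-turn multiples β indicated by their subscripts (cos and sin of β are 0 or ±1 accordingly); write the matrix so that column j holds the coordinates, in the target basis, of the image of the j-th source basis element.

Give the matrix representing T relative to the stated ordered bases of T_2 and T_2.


image of 1: -10
image of cos x: (25/13)cos x + (5/13)sin x
image of sin x: -(5/13)cos x + (25/13)sin x
image of cos 2x: (3990/169)cos 2x + (2930/169)sin 2x
image of sin 2x: -(2930/169)cos 2x + (3990/169)sin 2x
each image's coordinates form column j of the matrix

the matrix is [[-10, 0, 0, 0, 0]; [0, 25/13, -5/13, 0, 0]; [0, 5/13, 25/13, 0, 0]; [0, 0, 0, 3990/169, -2930/169]; [0, 0, 0, 2930/169, 3990/169]] (rows listed top to bottom)


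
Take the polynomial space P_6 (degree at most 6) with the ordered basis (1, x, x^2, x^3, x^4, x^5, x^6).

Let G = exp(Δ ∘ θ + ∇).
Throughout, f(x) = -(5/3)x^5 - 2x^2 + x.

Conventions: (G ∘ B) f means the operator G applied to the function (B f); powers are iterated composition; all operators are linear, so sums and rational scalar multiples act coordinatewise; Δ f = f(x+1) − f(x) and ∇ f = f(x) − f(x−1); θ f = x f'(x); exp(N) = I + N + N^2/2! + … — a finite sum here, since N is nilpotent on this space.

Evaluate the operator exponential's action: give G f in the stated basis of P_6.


the result is g(x) = -(5/3)x^5 - 50x^4 - (1700/3)x^3 - 2952x^2 - (20233/3)x - 14941/3

order-1 term: -50x^4 - (200/3)x^3 - 100x^2 - (136/3)x - 10
order-2 term: -500x^3 - 850x^2 - 1000x - 911/3
order-3 term: -2000x^2 - 2700x - 4850/3
order-4 term: -3000x - 1850
order-5 term: -1200
the series for exp(Δ ∘ θ + ∇) f terminates at order 5
exp(Δ ∘ θ + ∇) f = -(5/3)x^5 - 50x^4 - (1700/3)x^3 - 2952x^2 - (20233/3)x - 14941/3


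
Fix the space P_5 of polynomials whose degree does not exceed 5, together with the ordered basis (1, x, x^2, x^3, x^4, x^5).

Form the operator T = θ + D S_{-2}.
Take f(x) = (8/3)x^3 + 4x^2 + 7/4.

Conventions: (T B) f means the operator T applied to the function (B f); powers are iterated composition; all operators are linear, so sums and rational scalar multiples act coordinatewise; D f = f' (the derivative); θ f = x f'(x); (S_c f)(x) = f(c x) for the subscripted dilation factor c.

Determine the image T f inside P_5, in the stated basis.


θ f = 8x^3 + 8x^2
S_{-2} f = -(64/3)x^3 + 16x^2 + 7/4
D S_{-2} f = -64x^2 + 32x
(θ + D S_{-2}) f = 8x^3 - 56x^2 + 32x

g(x) = 8x^3 - 56x^2 + 32x


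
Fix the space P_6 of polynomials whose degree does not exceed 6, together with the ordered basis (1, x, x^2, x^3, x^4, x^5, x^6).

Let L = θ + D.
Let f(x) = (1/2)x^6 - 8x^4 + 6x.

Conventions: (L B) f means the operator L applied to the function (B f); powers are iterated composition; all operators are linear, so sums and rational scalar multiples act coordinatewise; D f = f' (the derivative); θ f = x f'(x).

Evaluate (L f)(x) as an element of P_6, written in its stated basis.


the result is g(x) = 3x^6 + 3x^5 - 32x^4 - 32x^3 + 6x + 6

θ f = 3x^6 - 32x^4 + 6x
D f = 3x^5 - 32x^3 + 6
(θ + D) f = 3x^6 + 3x^5 - 32x^4 - 32x^3 + 6x + 6


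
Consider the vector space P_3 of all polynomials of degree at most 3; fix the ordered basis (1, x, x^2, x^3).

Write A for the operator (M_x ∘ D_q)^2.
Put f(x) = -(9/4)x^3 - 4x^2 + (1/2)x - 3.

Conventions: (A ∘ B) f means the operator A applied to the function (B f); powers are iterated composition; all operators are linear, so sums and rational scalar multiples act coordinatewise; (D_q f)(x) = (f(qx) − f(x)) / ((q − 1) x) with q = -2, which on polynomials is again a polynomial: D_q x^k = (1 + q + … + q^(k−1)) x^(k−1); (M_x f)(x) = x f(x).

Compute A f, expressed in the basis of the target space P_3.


the result is g(x) = -(81/4)x^3 - 4x^2 + (1/2)x

D_q f = -(27/4)x^2 + 4x + 1/2
M_x D_q f = -(27/4)x^3 + 4x^2 + (1/2)x
D_q (M_x ∘ D_q) f = -(81/4)x^2 - 4x + 1/2
M_x D_q (M_x ∘ D_q) f = -(81/4)x^3 - 4x^2 + (1/2)x


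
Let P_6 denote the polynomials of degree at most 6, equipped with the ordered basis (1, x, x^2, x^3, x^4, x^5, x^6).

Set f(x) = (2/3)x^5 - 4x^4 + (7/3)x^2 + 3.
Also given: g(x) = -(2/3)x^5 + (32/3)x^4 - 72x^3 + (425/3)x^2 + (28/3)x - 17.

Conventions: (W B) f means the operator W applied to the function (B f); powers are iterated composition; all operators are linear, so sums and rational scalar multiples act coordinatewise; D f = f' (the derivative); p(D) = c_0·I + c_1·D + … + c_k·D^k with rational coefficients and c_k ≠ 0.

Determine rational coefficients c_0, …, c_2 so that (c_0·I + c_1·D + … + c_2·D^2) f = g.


D^0 f = (2/3)x^5 - 4x^4 + (7/3)x^2 + 3
D^1 f = (10/3)x^4 - 16x^3 + (14/3)x
D^2 f = (40/3)x^3 - 48x^2 + 14/3
matching coefficients of g against c_0 f + c_1 Df + … from the top degree down determines the c_i
solution: c_0 = -1, c_1 = 2, c_2 = -3

c_0 = -1, c_1 = 2, c_2 = -3


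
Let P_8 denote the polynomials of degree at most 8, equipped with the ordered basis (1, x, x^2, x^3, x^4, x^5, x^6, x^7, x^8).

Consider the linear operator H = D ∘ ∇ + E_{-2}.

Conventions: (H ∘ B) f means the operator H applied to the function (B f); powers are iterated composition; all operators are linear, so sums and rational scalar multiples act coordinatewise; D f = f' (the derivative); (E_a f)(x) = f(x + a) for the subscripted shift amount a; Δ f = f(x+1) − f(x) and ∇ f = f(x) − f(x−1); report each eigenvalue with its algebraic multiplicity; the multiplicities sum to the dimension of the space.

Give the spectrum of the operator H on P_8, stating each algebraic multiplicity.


λ = 1 (multiplicity 9)

image of 1: 1
image of x: x - 2
image of x^2: x^2 - 4x + 6
image of x^3: x^3 - 6x^2 + 18x - 11
image of x^4: x^4 - 8x^3 + 36x^2 - 44x + 20
image of x^5: x^5 - 10x^4 + 60x^3 - 110x^2 + 100x - 37
image of x^6: x^6 - 12x^5 + 90x^4 - 220x^3 + 300x^2 - 222x + 70
image of x^7: x^7 - 14x^6 + 126x^5 - 385x^4 + 700x^3 - 777x^2 + 490x - 135
image of x^8: x^8 - 16x^7 + 168x^6 - 616x^5 + 1400x^4 - 2072x^3 + 1960x^2 - 1080x + 264
the matrix is upper triangular; its diagonal is (1, 1, 1, 1, 1, 1, 1, 1, 1)
for a triangular matrix the eigenvalues are the diagonal entries, with algebraic multiplicity their repetition count


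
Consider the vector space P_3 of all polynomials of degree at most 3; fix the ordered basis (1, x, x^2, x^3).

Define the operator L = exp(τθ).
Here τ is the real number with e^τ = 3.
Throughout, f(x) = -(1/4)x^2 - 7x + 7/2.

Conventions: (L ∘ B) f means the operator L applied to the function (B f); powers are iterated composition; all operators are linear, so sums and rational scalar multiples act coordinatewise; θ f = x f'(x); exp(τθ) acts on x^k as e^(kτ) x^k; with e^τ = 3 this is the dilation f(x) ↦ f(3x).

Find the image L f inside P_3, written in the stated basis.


exp(τθ) x^k = e^(kτ) x^k; with e^τ = 3 this sends x^k to 3^k x^k
x ↦ 3 x
x^2 ↦ 9 x^2
applying this coordinatewise to f: exp(τθ) f = -(9/4)x^2 - 21x + 7/2

g(x) = -(9/4)x^2 - 21x + 7/2


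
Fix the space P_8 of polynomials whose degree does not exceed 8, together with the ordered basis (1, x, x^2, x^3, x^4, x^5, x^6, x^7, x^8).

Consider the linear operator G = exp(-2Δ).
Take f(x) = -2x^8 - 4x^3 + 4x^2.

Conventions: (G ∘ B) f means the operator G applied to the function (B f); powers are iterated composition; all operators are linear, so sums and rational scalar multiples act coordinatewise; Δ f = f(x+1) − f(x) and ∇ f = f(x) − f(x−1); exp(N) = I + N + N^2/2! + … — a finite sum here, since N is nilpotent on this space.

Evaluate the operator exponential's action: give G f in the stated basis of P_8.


order-1 term: 32x^7 + 112x^6 + 224x^5 + 280x^4 + 224x^3 + 136x^2 + 40x + 4
order-2 term: -224x^6 - 1344x^5 - 3920x^4 - 6720x^3 - 6944x^2 - 4080x - 1048
order-3 term: 896x^5 + 6720x^4 + 22400x^3 + 40320x^2 + 38528x + 15488
order-4 term: -2240x^4 - 17920x^3 - 58240x^2 - 89600x - 54432
order-5 term: 3584x^3 + 26880x^2 + 71680x + 67200
order-6 term: -3584x^2 - 21504x - 34048
order-7 term: 2048x + 7168
order-8 term: -512
the series for exp(-2Δ) f terminates at order 8
exp(-2Δ) f = -2x^8 + 32x^7 - 112x^6 - 224x^5 + 840x^4 + 1564x^3 - 1428x^2 - 2888x - 180

g(x) = -2x^8 + 32x^7 - 112x^6 - 224x^5 + 840x^4 + 1564x^3 - 1428x^2 - 2888x - 180


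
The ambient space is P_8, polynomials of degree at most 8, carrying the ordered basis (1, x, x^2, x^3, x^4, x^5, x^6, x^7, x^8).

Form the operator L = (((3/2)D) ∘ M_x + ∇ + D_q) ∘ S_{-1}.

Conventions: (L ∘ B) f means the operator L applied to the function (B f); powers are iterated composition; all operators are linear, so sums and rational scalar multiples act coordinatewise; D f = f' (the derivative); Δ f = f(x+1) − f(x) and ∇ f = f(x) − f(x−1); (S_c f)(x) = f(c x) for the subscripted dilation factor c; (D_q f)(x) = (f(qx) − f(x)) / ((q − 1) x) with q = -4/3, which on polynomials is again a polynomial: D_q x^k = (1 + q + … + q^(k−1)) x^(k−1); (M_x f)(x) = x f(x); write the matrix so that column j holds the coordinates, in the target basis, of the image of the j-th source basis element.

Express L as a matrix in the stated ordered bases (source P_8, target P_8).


the matrix is [[3/2, -2, -1, -1, -1, -1, -1, -1, -1]; [0, -3, 5/3, 3, 4, 5, 6, 7, 8]; [0, 0, 9/2, -40/9, -6, -10, -15, -21, -28]; [0, 0, 0, -6, 83/27, 10, 20, 35, 56]; [0, 0, 0, 0, 15/2, -586/81, -15, -35, -70]; [0, 0, 0, 0, 0, -9, 977/243, 21, 56]; [0, 0, 0, 0, 0, 0, 21/2, -7756/729, -28]; [0, 0, 0, 0, 0, 0, 0, -12, 9071/2187]; [0, 0, 0, 0, 0, 0, 0, 0, 27/2]] (rows listed top to bottom)

image of 1: 3/2
image of x: -3x - 2
image of x^2: (9/2)x^2 + (5/3)x - 1
image of x^3: -6x^3 - (40/9)x^2 + 3x - 1
image of x^4: (15/2)x^4 + (83/27)x^3 - 6x^2 + 4x - 1
image of x^5: -9x^5 - (586/81)x^4 + 10x^3 - 10x^2 + 5x - 1
image of x^6: (21/2)x^6 + (977/243)x^5 - 15x^4 + 20x^3 - 15x^2 + 6x - 1
image of x^7: -12x^7 - (7756/729)x^6 + 21x^5 - 35x^4 + 35x^3 - 21x^2 + 7x - 1
image of x^8: (27/2)x^8 + (9071/2187)x^7 - 28x^6 + 56x^5 - 70x^4 + 56x^3 - 28x^2 + 8x - 1
each image's coordinates form column j of the matrix


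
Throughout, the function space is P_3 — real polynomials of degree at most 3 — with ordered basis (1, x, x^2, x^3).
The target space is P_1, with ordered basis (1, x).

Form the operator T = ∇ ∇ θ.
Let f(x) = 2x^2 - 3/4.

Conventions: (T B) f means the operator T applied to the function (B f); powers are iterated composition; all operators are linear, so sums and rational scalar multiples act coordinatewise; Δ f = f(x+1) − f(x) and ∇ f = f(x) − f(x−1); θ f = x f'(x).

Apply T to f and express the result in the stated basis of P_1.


g(x) = 8

θ f = 4x^2
∇ θ f = 8x - 4
∇ ∇ θ f = 8


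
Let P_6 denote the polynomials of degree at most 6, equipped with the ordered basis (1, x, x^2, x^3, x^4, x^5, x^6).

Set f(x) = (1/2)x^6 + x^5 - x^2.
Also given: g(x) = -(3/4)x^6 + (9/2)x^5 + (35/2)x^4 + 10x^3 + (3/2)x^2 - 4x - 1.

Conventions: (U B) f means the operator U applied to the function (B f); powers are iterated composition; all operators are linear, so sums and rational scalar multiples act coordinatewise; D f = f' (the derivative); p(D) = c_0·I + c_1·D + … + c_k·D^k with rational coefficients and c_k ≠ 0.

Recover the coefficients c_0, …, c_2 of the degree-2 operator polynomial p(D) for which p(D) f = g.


p(D) = -(3/2)·I + 2·D + (1/2)·D^2, i.e. c_0 = -3/2, c_1 = 2, c_2 = 1/2

D^0 f = (1/2)x^6 + x^5 - x^2
D^1 f = 3x^5 + 5x^4 - 2x
D^2 f = 15x^4 + 20x^3 - 2
matching coefficients of g against c_0 f + c_1 Df + … from the top degree down determines the c_i
solution: c_0 = -3/2, c_1 = 2, c_2 = 1/2


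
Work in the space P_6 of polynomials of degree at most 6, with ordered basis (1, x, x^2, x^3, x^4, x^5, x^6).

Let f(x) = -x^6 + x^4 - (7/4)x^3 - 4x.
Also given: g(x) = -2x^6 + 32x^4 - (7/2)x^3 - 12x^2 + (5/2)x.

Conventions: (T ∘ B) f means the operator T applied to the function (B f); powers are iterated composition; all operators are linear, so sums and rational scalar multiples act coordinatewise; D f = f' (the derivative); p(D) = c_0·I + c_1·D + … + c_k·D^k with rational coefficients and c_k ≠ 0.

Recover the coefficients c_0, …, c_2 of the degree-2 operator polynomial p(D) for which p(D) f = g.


c_0 = 2, c_1 = 0, c_2 = -1

D^0 f = -x^6 + x^4 - (7/4)x^3 - 4x
D^1 f = -6x^5 + 4x^3 - (21/4)x^2 - 4
D^2 f = -30x^4 + 12x^2 - (21/2)x
matching coefficients of g against c_0 f + c_1 Df + … from the top degree down determines the c_i
solution: c_0 = 2, c_1 = 0, c_2 = -1


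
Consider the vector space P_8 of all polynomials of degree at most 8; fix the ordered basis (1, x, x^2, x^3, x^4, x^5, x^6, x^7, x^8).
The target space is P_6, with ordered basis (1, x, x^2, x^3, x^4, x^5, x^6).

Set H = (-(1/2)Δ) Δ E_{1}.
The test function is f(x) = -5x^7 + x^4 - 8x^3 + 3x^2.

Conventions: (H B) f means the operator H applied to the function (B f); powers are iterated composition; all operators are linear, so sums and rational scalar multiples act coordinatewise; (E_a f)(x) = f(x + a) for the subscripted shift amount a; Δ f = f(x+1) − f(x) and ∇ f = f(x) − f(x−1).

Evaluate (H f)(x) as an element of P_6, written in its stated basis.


E_{1} f = -5x^7 - 35x^6 - 105x^5 - 174x^4 - 179x^3 - 120x^2 - 49x - 9
Δ E_{1} f = -35x^6 - 315x^5 - 1225x^4 - 2621x^3 - 3261x^2 - 2243x - 667
Δ Δ E_{1} f = -210x^5 - 2100x^4 - 8750x^3 - 18888x^2 - 21070x - 9700
(-(1/2)Δ) Δ E_{1} f = 105x^5 + 1050x^4 + 4375x^3 + 9444x^2 + 10535x + 4850

g(x) = 105x^5 + 1050x^4 + 4375x^3 + 9444x^2 + 10535x + 4850


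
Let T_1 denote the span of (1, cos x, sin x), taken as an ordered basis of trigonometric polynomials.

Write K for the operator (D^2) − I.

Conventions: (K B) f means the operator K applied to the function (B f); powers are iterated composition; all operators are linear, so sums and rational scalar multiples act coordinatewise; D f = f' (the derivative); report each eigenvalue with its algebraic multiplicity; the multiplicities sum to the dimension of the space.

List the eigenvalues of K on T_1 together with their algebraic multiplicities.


λ = -2 (multiplicity 2), λ = -1 (multiplicity 1)

image of 1: -1
image of cos x: -2cos x
image of sin x: -2sin x
the matrix is diagonal; its diagonal is (-1, -2, -2)
for a triangular matrix the eigenvalues are the diagonal entries, with algebraic multiplicity their repetition count


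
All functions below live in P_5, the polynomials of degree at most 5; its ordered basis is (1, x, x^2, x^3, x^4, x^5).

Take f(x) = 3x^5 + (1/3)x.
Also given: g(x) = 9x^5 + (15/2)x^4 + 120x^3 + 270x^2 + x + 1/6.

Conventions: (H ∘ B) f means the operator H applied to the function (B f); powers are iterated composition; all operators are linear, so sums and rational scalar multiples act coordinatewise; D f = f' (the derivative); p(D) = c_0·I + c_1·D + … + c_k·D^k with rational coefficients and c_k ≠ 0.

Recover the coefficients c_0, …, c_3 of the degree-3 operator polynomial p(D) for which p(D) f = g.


D^0 f = 3x^5 + (1/3)x
D^1 f = 15x^4 + 1/3
D^2 f = 60x^3
D^3 f = 180x^2
matching coefficients of g against c_0 f + c_1 Df + … from the top degree down determines the c_i
solution: c_0 = 3, c_1 = 1/2, c_2 = 2, c_3 = 3/2

c_0 = 3, c_1 = 1/2, c_2 = 2, c_3 = 3/2


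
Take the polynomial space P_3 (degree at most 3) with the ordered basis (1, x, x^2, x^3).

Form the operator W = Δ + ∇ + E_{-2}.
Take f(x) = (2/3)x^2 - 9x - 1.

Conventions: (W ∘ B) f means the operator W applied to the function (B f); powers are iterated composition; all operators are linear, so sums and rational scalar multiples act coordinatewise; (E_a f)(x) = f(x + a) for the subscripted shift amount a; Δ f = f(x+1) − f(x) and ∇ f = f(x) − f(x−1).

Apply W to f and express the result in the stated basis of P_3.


the image equals g(x) = (2/3)x^2 - 9x + 5/3

Δ f = (4/3)x - 25/3
∇ f = (4/3)x - 29/3
E_{-2} f = (2/3)x^2 - (35/3)x + 59/3
(Δ + ∇ + E_{-2}) f = (2/3)x^2 - 9x + 5/3


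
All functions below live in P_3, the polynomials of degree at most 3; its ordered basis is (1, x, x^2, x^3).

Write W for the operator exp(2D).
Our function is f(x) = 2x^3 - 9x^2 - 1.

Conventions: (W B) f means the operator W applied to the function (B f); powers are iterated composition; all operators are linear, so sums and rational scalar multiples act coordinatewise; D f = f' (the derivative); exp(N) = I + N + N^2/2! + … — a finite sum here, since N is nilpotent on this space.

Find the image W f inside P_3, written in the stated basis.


the result is g(x) = 2x^3 + 3x^2 - 12x - 21

order-1 term: 12x^2 - 36x
order-2 term: 24x - 36
order-3 term: 16
the series for exp(2D) f terminates at order 3
exp(2D) f = 2x^3 + 3x^2 - 12x - 21


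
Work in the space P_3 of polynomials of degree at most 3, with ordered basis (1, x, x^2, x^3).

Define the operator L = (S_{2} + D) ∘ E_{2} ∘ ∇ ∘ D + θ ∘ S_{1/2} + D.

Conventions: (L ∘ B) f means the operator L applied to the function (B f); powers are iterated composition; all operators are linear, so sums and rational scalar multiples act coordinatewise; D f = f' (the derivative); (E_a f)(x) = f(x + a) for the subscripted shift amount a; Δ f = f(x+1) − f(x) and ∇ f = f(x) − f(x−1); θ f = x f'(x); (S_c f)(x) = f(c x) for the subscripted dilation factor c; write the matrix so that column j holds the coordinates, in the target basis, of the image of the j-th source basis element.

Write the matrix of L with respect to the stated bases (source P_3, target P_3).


the matrix is [[0, 1, 2, 15]; [0, 1/2, 2, 12]; [0, 0, 1/2, 3]; [0, 0, 0, 3/8]] (rows listed top to bottom)

image of 1: 0
image of x: (1/2)x + 1
image of x^2: (1/2)x^2 + 2x + 2
image of x^3: (3/8)x^3 + 3x^2 + 12x + 15
each image's coordinates form column j of the matrix
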